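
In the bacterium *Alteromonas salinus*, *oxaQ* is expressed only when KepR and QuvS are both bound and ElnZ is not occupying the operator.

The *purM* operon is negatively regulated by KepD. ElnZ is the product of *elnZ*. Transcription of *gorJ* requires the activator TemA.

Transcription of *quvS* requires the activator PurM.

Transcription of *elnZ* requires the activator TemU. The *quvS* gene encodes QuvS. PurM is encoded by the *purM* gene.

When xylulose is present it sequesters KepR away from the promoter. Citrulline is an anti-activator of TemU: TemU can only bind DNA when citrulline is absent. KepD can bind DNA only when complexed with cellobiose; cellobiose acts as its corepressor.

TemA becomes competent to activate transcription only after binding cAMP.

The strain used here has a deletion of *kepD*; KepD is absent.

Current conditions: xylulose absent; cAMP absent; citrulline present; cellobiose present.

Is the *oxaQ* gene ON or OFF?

Xylulose is absent, so KepR is active.
KepD is non-functional in this strain, so it has no effect.
With no repressor bound, *purM* is transcribed.
So PurM is produced and active.
No repressor is bound and PurM is active, so *quvS* is transcribed.
So QuvS is produced and active.
Citrulline is present, so TemU is inactive.
Required activator TemU is absent, so *elnZ* is not transcribed.
So ElnZ is not produced.
No repressor is bound and KepR and QuvS are active, so *oxaQ* is transcribed.

ON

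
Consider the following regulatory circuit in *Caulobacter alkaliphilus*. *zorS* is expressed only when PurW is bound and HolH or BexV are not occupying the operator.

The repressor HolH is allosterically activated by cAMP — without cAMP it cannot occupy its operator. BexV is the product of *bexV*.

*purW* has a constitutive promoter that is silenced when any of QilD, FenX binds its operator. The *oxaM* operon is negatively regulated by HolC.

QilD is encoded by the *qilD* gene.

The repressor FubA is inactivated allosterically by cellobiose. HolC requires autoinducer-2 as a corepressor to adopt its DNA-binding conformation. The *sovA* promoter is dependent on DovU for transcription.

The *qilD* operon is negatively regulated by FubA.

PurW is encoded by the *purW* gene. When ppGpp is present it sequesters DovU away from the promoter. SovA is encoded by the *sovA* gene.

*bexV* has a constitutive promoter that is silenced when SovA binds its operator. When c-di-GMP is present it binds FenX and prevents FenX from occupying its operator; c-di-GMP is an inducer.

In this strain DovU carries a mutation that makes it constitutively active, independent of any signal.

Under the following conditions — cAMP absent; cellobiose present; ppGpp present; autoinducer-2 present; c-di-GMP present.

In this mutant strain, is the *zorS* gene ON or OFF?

cAMP is absent, so HolH is inactive.
DovU is constitutively active in this strain.
No repressor is bound and DovU is active, so *sovA* is transcribed.
So SovA is produced and active.
With repressor SovA bound, *bexV* is not transcribed.
So BexV is not produced.
Cellobiose is present, so FubA is inactive.
With no repressor bound, *qilD* is transcribed.
So QilD is produced and active.
c-di-GMP is present, so FenX is inactive.
With repressor QilD bound, *purW* is not transcribed.
So PurW is not produced.
Required activator PurW is absent, so *zorS* is not transcribed.

OFF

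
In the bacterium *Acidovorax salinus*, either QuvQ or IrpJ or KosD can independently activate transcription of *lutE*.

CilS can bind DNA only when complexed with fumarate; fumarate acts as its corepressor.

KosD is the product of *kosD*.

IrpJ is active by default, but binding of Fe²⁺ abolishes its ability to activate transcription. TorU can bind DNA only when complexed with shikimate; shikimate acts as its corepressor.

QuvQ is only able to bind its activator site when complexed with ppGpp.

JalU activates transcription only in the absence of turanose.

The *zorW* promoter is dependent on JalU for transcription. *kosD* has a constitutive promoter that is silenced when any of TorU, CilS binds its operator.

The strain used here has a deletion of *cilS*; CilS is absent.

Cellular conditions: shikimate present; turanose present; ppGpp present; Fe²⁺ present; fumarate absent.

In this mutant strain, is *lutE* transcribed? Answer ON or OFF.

ppGpp is present, so QuvQ is active.
Fe²⁺ is present, so IrpJ is inactive.
Shikimate is present, so TorU is active.
CilS is non-functional in this strain, so it has no effect.
With repressor TorU bound, *kosD* is not transcribed.
So KosD is not produced.
Activator QuvQ is present, so *lutE* is transcribed.

ON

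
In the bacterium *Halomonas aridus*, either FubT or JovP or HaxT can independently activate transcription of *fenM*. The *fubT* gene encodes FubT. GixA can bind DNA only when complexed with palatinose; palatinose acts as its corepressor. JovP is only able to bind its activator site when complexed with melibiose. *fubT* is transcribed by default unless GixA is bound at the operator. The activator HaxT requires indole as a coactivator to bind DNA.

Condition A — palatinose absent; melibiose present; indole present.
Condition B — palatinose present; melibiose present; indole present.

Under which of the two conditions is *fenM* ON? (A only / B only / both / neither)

both

Condition A:
Palatinose is absent, so GixA is inactive.
With no repressor bound, *fubT* is transcribed.
So FubT is produced and active.
Melibiose is present, so JovP is active.
Indole is present, so HaxT is active.
Activator FubT is present, so *fenM* is transcribed.
→ *fenM* is ON in A.
Condition B:
Palatinose is present, so GixA is active.
With repressor GixA bound, *fubT* is not transcribed.
So FubT is not produced.
Melibiose is present, so JovP is active.
Indole is present, so HaxT is active.
Activator JovP is present, so *fenM* is transcribed.
→ *fenM* is ON in B.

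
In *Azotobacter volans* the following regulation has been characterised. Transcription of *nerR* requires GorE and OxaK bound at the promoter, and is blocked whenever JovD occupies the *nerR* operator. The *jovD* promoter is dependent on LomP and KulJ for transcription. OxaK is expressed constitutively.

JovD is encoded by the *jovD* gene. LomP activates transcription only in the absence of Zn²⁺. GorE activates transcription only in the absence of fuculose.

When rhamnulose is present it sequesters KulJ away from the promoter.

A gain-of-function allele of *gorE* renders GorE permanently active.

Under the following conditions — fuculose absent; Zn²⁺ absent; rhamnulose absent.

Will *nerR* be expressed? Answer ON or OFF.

OFF

GorE is constitutively active in this strain.
OxaK is produced constitutively and is active.
Zn²⁺ is absent, so LomP is active.
Rhamnulose is absent, so KulJ is active.
No repressor is bound and LomP and KulJ are active, so *jovD* is transcribed.
So JovD is produced and active.
With repressor JovD bound, *nerR* is not transcribed.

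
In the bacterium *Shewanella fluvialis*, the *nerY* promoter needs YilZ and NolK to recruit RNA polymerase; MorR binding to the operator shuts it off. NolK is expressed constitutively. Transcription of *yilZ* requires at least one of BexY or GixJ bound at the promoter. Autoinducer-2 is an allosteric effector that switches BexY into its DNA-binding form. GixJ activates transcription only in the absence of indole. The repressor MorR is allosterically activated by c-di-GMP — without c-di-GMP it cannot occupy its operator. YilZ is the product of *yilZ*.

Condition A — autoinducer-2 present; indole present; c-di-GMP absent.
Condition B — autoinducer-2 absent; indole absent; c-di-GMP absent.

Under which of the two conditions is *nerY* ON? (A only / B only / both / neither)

both

Condition A:
Autoinducer-2 is present, so BexY is active.
Indole is present, so GixJ is inactive.
Activator BexY is present, so *yilZ* is transcribed.
So YilZ is produced and active.
NolK is produced constitutively and is active.
c-di-GMP is absent, so MorR is inactive.
No repressor is bound and YilZ and NolK are active, so *nerY* is transcribed.
→ *nerY* is ON in A.
Condition B:
Autoinducer-2 is absent, so BexY is inactive.
Indole is absent, so GixJ is active.
Activator GixJ is present, so *yilZ* is transcribed.
So YilZ is produced and active.
NolK is produced constitutively and is active.
c-di-GMP is absent, so MorR is inactive.
No repressor is bound and YilZ and NolK are active, so *nerY* is transcribed.
→ *nerY* is ON in B.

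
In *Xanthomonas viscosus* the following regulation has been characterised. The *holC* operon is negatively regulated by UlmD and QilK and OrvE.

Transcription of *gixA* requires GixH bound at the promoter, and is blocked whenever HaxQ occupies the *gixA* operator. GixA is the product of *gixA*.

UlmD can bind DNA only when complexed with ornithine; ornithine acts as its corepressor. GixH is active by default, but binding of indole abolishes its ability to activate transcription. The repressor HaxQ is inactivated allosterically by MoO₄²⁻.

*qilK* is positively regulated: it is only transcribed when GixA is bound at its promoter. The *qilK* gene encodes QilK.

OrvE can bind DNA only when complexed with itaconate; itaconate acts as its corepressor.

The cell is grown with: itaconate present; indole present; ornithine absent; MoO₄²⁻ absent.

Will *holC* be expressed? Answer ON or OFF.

Ornithine is absent, so UlmD is inactive.
Indole is present, so GixH is inactive.
MoO₄²⁻ is absent, so HaxQ is active.
With repressor HaxQ bound, *gixA* is not transcribed.
So GixA is not produced.
Required activator GixA is absent, so *qilK* is not transcribed.
So QilK is not produced.
Itaconate is present, so OrvE is active.
With repressor OrvE bound, *holC* is not transcribed.

OFF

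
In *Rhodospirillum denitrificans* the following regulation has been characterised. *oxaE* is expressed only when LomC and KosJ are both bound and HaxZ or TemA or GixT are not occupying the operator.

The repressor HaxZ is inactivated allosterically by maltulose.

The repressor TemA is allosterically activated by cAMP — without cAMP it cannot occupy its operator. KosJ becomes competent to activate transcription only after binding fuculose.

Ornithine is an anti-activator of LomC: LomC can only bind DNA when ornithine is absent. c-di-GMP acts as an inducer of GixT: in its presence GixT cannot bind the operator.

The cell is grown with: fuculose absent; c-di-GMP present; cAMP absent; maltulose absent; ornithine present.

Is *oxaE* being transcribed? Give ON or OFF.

OFF

Maltulose is absent, so HaxZ is active.
cAMP is absent, so TemA is inactive.
Ornithine is present, so LomC is inactive.
c-di-GMP is present, so GixT is inactive.
Fuculose is absent, so KosJ is inactive.
With repressor HaxZ bound, *oxaE* is not transcribed.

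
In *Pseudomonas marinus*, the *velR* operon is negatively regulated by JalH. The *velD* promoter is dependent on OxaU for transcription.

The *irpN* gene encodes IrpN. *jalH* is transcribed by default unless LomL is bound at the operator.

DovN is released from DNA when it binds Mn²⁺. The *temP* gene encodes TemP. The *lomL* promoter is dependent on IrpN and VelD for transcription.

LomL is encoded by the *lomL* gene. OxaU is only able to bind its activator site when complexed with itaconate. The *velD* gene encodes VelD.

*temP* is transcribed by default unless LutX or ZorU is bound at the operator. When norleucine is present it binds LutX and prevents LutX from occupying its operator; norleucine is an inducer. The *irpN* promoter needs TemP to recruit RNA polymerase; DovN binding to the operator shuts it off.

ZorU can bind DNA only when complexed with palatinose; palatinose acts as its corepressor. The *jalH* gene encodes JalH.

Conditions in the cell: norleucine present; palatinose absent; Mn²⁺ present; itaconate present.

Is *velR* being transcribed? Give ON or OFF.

ON

Norleucine is present, so LutX is inactive.
Palatinose is absent, so ZorU is inactive.
With no repressor bound, *temP* is transcribed.
So TemP is produced and active.
Mn²⁺ is present, so DovN is inactive.
No repressor is bound and TemP is active, so *irpN* is transcribed.
So IrpN is produced and active.
Itaconate is present, so OxaU is active.
No repressor is bound and OxaU is active, so *velD* is transcribed.
So VelD is produced and active.
No repressor is bound and IrpN and VelD are active, so *lomL* is transcribed.
So LomL is produced and active.
With repressor LomL bound, *jalH* is not transcribed.
So JalH is not produced.
With no repressor bound, *velR* is transcribed.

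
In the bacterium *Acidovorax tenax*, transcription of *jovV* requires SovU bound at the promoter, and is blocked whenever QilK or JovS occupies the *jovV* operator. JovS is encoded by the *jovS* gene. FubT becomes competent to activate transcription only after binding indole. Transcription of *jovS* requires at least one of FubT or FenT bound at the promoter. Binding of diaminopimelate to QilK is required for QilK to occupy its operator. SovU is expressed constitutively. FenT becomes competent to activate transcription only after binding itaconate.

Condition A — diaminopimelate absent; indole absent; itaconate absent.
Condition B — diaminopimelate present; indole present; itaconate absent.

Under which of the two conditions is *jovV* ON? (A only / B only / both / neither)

Condition A:
Diaminopimelate is absent, so QilK is inactive.
Indole is absent, so FubT is inactive.
Itaconate is absent, so FenT is inactive.
No activator is available at the *jovS* promoter, so *jovS* is not transcribed.
So JovS is not produced.
SovU is produced constitutively and is active.
No repressor is bound and SovU is active, so *jovV* is transcribed.
→ *jovV* is ON in A.
Condition B:
Diaminopimelate is present, so QilK is active.
Indole is present, so FubT is active.
Itaconate is absent, so FenT is inactive.
Activator FubT is present, so *jovS* is transcribed.
So JovS is produced and active.
SovU is produced constitutively and is active.
With repressor QilK bound, *jovV* is not transcribed.
→ *jovV* is OFF in B.

A only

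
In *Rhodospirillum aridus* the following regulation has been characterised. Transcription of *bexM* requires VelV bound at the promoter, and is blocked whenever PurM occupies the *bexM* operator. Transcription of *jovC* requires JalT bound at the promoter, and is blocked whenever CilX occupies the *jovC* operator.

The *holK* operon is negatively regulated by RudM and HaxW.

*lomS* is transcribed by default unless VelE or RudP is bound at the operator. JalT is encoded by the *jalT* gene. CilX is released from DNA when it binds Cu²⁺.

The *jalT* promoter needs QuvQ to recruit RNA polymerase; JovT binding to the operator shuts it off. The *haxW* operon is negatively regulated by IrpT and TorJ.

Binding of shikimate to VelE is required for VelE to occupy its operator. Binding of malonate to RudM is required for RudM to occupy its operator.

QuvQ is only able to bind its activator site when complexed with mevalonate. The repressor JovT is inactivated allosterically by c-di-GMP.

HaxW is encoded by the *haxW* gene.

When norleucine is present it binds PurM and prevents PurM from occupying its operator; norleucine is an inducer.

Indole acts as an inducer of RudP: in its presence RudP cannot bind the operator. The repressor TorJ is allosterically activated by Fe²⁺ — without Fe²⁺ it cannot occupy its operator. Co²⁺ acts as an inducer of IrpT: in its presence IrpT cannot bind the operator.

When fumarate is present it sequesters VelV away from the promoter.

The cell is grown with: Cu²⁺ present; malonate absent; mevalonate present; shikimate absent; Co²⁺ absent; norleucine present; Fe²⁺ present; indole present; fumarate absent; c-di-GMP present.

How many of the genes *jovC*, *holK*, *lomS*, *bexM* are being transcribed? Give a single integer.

4

Cu²⁺ is present, so CilX is inactive.
c-di-GMP is present, so JovT is inactive.
Mevalonate is present, so QuvQ is active.
No repressor is bound and QuvQ is active, so *jalT* is transcribed.
So JalT is produced and active.
No repressor is bound and JalT is active, so *jovC* is transcribed.
→ *jovC* is ON.
Malonate is absent, so RudM is inactive.
Co²⁺ is absent, so IrpT is active.
Fe²⁺ is present, so TorJ is active.
With repressor IrpT bound, *haxW* is not transcribed.
So HaxW is not produced.
With no repressor bound, *holK* is transcribed.
→ *holK* is ON.
Shikimate is absent, so VelE is inactive.
Indole is present, so RudP is inactive.
With no repressor bound, *lomS* is transcribed.
→ *lomS* is ON.
Fumarate is absent, so VelV is active.
Norleucine is present, so PurM is inactive.
No repressor is bound and VelV is active, so *bexM* is transcribed.
→ *bexM* is ON.
4 of the 4 genes are transcribed.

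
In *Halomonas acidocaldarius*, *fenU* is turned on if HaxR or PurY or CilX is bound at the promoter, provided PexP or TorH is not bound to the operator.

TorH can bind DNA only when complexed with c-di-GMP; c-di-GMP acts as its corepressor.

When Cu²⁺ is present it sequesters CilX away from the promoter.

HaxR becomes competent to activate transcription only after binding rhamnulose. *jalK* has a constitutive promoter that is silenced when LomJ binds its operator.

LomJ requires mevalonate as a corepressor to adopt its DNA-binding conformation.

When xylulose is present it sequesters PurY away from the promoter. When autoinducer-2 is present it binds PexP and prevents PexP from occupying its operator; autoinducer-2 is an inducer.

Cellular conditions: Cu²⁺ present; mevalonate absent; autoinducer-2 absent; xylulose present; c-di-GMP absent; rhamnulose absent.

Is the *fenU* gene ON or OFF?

Rhamnulose is absent, so HaxR is inactive.
Autoinducer-2 is absent, so PexP is active.
Xylulose is present, so PurY is inactive.
Cu²⁺ is present, so CilX is inactive.
c-di-GMP is absent, so TorH is inactive.
With repressor PexP bound, *fenU* is not transcribed.

OFF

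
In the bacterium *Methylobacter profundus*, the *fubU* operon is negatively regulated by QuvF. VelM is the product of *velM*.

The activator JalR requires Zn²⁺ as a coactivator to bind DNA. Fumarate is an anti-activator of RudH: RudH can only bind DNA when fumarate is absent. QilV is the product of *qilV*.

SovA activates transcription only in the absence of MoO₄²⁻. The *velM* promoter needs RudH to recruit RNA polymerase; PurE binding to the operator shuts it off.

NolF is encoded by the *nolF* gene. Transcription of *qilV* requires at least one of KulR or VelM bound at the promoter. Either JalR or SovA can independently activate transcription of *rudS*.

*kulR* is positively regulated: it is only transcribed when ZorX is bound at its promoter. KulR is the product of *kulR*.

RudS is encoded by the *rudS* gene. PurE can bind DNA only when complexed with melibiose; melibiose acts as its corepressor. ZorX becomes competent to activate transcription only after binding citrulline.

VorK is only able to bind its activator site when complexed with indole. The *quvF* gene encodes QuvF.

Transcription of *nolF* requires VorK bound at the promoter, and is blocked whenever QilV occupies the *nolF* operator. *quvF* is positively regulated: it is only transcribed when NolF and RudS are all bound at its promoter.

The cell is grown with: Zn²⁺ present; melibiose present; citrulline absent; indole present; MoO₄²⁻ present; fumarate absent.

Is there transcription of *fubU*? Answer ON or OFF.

OFF

Citrulline is absent, so ZorX is inactive.
Required activator ZorX is absent, so *kulR* is not transcribed.
So KulR is not produced.
Melibiose is present, so PurE is active.
Fumarate is absent, so RudH is active.
With repressor PurE bound, *velM* is not transcribed.
So VelM is not produced.
No activator is available at the *qilV* promoter, so *qilV* is not transcribed.
So QilV is not produced.
Indole is present, so VorK is active.
No repressor is bound and VorK is active, so *nolF* is transcribed.
So NolF is produced and active.
Zn²⁺ is present, so JalR is active.
MoO₄²⁻ is present, so SovA is inactive.
Activator JalR is present, so *rudS* is transcribed.
So RudS is produced and active.
No repressor is bound and NolF and RudS are active, so *quvF* is transcribed.
So QuvF is produced and active.
With repressor QuvF bound, *fubU* is not transcribed.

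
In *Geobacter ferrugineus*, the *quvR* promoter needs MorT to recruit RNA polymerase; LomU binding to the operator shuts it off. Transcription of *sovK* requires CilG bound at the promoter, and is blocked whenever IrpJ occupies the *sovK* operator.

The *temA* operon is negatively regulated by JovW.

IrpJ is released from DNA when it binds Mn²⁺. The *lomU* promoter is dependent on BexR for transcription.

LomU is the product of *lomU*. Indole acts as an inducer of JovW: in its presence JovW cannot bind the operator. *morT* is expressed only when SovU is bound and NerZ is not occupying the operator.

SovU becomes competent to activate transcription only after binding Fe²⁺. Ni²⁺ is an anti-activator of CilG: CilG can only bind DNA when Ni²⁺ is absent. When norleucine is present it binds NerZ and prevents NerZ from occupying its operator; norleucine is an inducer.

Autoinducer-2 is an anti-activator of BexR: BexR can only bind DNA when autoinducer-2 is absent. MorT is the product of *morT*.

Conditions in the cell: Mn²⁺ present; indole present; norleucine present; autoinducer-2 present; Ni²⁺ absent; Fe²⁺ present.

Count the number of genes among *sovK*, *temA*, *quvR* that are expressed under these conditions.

Mn²⁺ is present, so IrpJ is inactive.
Ni²⁺ is absent, so CilG is active.
No repressor is bound and CilG is active, so *sovK* is transcribed.
→ *sovK* is ON.
Indole is present, so JovW is inactive.
With no repressor bound, *temA* is transcribed.
→ *temA* is ON.
Autoinducer-2 is present, so BexR is inactive.
Required activator BexR is absent, so *lomU* is not transcribed.
So LomU is not produced.
Norleucine is present, so NerZ is inactive.
Fe²⁺ is present, so SovU is active.
No repressor is bound and SovU is active, so *morT* is transcribed.
So MorT is produced and active.
No repressor is bound and MorT is active, so *quvR* is transcribed.
→ *quvR* is ON.
3 of the 3 genes are transcribed.

3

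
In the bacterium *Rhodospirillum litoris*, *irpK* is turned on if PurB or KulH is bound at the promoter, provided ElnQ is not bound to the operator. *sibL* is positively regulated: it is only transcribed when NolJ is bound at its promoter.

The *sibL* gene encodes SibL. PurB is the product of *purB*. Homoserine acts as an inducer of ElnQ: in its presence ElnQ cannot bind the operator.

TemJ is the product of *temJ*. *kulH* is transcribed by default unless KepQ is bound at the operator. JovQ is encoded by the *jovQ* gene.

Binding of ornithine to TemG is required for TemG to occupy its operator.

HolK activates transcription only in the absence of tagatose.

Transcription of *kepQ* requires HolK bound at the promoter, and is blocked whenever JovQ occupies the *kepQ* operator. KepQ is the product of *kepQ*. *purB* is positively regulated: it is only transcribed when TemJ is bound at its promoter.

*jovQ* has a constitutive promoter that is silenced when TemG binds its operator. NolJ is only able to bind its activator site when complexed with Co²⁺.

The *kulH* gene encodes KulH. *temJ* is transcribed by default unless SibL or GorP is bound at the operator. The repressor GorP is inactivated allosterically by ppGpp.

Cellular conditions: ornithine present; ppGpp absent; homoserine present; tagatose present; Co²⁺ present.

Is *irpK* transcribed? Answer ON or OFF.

ON

Homoserine is present, so ElnQ is inactive.
Co²⁺ is present, so NolJ is active.
No repressor is bound and NolJ is active, so *sibL* is transcribed.
So SibL is produced and active.
ppGpp is absent, so GorP is active.
With repressor SibL bound, *temJ* is not transcribed.
So TemJ is not produced.
Required activator TemJ is absent, so *purB* is not transcribed.
So PurB is not produced.
Ornithine is present, so TemG is active.
With repressor TemG bound, *jovQ* is not transcribed.
So JovQ is not produced.
Tagatose is present, so HolK is inactive.
Required activator HolK is absent, so *kepQ* is not transcribed.
So KepQ is not produced.
With no repressor bound, *kulH* is transcribed.
So KulH is produced and active.
Activator KulH is present, so *irpK* is transcribed.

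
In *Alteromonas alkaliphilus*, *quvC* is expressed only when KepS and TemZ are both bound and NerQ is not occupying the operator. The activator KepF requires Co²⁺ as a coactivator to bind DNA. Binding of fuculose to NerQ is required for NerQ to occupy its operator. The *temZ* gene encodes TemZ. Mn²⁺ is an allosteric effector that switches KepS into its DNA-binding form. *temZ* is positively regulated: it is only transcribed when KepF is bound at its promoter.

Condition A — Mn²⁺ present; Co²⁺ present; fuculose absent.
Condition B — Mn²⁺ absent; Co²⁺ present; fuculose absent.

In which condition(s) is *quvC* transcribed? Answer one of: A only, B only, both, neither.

Condition A:
Mn²⁺ is present, so KepS is active.
Co²⁺ is present, so KepF is active.
No repressor is bound and KepF is active, so *temZ* is transcribed.
So TemZ is produced and active.
Fuculose is absent, so NerQ is inactive.
No repressor is bound and KepS and TemZ are active, so *quvC* is transcribed.
→ *quvC* is ON in A.
Condition B:
Mn²⁺ is absent, so KepS is inactive.
Co²⁺ is present, so KepF is active.
No repressor is bound and KepF is active, so *temZ* is transcribed.
So TemZ is produced and active.
Fuculose is absent, so NerQ is inactive.
Required activator KepS is absent, so *quvC* is not transcribed.
→ *quvC* is OFF in B.

A only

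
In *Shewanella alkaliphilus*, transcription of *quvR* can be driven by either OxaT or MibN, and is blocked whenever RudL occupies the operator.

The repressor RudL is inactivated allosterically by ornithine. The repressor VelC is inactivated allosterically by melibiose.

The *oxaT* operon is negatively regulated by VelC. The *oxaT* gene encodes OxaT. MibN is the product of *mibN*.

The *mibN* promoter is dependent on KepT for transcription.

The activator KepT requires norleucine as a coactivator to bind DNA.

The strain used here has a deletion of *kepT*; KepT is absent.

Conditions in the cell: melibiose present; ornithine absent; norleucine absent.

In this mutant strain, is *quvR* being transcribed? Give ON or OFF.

Ornithine is absent, so RudL is active.
Melibiose is present, so VelC is inactive.
With no repressor bound, *oxaT* is transcribed.
So OxaT is produced and active.
KepT is non-functional in this strain, so it has no effect.
Required activator KepT is absent, so *mibN* is not transcribed.
So MibN is not produced.
With repressor RudL bound, *quvR* is not transcribed.

OFF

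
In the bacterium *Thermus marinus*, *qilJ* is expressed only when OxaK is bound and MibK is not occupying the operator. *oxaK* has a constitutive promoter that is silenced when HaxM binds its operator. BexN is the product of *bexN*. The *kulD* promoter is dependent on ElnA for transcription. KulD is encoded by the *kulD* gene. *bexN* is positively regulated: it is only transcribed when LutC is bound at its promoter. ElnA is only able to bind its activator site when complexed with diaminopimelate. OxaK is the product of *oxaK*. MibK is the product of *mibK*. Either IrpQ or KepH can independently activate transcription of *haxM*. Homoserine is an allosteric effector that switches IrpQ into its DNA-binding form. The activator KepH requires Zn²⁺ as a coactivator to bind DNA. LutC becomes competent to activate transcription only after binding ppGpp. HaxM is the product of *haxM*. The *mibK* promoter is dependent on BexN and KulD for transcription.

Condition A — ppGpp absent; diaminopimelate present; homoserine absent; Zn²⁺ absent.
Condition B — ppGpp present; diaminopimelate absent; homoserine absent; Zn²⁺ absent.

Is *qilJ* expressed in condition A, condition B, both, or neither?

both

Condition A:
ppGpp is absent, so LutC is inactive.
Required activator LutC is absent, so *bexN* is not transcribed.
So BexN is not produced.
Diaminopimelate is present, so ElnA is active.
No repressor is bound and ElnA is active, so *kulD* is transcribed.
So KulD is produced and active.
Required activator BexN is absent, so *mibK* is not transcribed.
So MibK is not produced.
Homoserine is absent, so IrpQ is inactive.
Zn²⁺ is absent, so KepH is inactive.
No activator is available at the *haxM* promoter, so *haxM* is not transcribed.
So HaxM is not produced.
With no repressor bound, *oxaK* is transcribed.
So OxaK is produced and active.
No repressor is bound and OxaK is active, so *qilJ* is transcribed.
→ *qilJ* is ON in A.
Condition B:
ppGpp is present, so LutC is active.
No repressor is bound and LutC is active, so *bexN* is transcribed.
So BexN is produced and active.
Diaminopimelate is absent, so ElnA is inactive.
Required activator ElnA is absent, so *kulD* is not transcribed.
So KulD is not produced.
Required activator KulD is absent, so *mibK* is not transcribed.
So MibK is not produced.
Homoserine is absent, so IrpQ is inactive.
Zn²⁺ is absent, so KepH is inactive.
No activator is available at the *haxM* promoter, so *haxM* is not transcribed.
So HaxM is not produced.
With no repressor bound, *oxaK* is transcribed.
So OxaK is produced and active.
No repressor is bound and OxaK is active, so *qilJ* is transcribed.
→ *qilJ* is ON in B.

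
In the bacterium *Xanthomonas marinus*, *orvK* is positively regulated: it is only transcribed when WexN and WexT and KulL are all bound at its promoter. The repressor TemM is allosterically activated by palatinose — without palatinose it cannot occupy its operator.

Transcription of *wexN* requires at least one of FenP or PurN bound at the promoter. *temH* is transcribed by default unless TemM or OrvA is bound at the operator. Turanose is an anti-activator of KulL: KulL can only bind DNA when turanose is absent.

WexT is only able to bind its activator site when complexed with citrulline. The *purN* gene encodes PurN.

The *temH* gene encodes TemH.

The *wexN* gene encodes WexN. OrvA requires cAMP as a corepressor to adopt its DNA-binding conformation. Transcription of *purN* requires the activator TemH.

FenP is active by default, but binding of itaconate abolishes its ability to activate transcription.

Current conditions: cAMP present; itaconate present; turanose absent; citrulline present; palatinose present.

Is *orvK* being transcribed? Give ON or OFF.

OFF

Itaconate is present, so FenP is inactive.
Palatinose is present, so TemM is active.
cAMP is present, so OrvA is active.
With repressor TemM bound, *temH* is not transcribed.
So TemH is not produced.
Required activator TemH is absent, so *purN* is not transcribed.
So PurN is not produced.
No activator is available at the *wexN* promoter, so *wexN* is not transcribed.
So WexN is not produced.
Citrulline is present, so WexT is active.
Turanose is absent, so KulL is active.
Required activator WexN is absent, so *orvK* is not transcribed.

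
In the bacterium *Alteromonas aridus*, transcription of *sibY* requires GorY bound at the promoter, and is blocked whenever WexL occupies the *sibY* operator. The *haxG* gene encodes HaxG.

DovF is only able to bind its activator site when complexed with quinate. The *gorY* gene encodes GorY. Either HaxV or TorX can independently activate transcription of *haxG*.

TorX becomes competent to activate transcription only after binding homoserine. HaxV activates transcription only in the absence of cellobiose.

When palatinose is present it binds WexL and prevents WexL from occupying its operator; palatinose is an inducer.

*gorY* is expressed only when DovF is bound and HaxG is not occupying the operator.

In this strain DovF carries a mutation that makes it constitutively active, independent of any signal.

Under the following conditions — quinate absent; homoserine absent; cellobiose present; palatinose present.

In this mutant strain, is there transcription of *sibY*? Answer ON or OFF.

DovF is constitutively active in this strain.
Cellobiose is present, so HaxV is inactive.
Homoserine is absent, so TorX is inactive.
No activator is available at the *haxG* promoter, so *haxG* is not transcribed.
So HaxG is not produced.
No repressor is bound and DovF is active, so *gorY* is transcribed.
So GorY is produced and active.
Palatinose is present, so WexL is inactive.
No repressor is bound and GorY is active, so *sibY* is transcribed.

ON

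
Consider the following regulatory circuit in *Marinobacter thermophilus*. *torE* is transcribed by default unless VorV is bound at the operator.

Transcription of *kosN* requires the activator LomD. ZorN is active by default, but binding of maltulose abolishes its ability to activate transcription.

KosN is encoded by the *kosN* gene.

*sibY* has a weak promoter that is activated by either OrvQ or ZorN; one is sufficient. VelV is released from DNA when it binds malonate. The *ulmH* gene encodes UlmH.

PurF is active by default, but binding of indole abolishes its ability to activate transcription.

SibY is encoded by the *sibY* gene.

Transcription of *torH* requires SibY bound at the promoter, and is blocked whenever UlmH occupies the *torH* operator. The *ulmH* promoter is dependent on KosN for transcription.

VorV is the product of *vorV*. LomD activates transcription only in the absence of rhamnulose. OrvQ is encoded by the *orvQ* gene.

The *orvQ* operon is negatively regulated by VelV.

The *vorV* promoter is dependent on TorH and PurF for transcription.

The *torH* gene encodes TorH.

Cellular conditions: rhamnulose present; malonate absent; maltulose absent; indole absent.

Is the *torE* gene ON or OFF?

OFF

Malonate is absent, so VelV is active.
With repressor VelV bound, *orvQ* is not transcribed.
So OrvQ is not produced.
Maltulose is absent, so ZorN is active.
Activator ZorN is present, so *sibY* is transcribed.
So SibY is produced and active.
Rhamnulose is present, so LomD is inactive.
Required activator LomD is absent, so *kosN* is not transcribed.
So KosN is not produced.
Required activator KosN is absent, so *ulmH* is not transcribed.
So UlmH is not produced.
No repressor is bound and SibY is active, so *torH* is transcribed.
So TorH is produced and active.
Indole is absent, so PurF is active.
No repressor is bound and TorH and PurF are active, so *vorV* is transcribed.
So VorV is produced and active.
With repressor VorV bound, *torE* is not transcribed.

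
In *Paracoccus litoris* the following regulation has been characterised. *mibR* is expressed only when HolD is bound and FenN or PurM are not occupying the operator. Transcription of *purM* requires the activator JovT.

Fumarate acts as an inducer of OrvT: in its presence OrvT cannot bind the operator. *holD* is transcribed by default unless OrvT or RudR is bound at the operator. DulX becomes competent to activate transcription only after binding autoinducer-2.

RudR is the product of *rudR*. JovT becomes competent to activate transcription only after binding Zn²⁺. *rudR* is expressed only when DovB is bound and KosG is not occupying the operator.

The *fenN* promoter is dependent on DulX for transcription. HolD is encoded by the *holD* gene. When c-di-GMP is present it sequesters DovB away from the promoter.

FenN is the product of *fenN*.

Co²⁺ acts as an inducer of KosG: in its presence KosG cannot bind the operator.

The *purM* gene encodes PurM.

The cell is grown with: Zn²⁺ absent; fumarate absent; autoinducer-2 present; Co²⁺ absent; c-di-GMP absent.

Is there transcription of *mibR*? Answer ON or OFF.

OFF

Fumarate is absent, so OrvT is active.
Co²⁺ is absent, so KosG is active.
c-di-GMP is absent, so DovB is active.
With repressor KosG bound, *rudR* is not transcribed.
So RudR is not produced.
With repressor OrvT bound, *holD* is not transcribed.
So HolD is not produced.
Autoinducer-2 is present, so DulX is active.
No repressor is bound and DulX is active, so *fenN* is transcribed.
So FenN is produced and active.
Zn²⁺ is absent, so JovT is inactive.
Required activator JovT is absent, so *purM* is not transcribed.
So PurM is not produced.
With repressor FenN bound, *mibR* is not transcribed.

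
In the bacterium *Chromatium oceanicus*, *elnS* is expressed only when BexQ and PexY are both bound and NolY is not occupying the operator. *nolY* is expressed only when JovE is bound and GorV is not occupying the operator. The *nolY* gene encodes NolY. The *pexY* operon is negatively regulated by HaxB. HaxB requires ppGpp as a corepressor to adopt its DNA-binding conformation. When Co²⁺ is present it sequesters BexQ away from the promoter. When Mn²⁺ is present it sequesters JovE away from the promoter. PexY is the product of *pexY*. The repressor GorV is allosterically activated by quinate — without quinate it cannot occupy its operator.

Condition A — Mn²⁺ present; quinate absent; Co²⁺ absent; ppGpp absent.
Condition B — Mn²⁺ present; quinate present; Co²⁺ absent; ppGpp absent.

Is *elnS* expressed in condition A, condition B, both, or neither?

Condition A:
Mn²⁺ is present, so JovE is inactive.
Quinate is absent, so GorV is inactive.
Required activator JovE is absent, so *nolY* is not transcribed.
So NolY is not produced.
Co²⁺ is absent, so BexQ is active.
ppGpp is absent, so HaxB is inactive.
With no repressor bound, *pexY* is transcribed.
So PexY is produced and active.
No repressor is bound and BexQ and PexY are active, so *elnS* is transcribed.
→ *elnS* is ON in A.
Condition B:
Mn²⁺ is present, so JovE is inactive.
Quinate is present, so GorV is active.
With repressor GorV bound, *nolY* is not transcribed.
So NolY is not produced.
Co²⁺ is absent, so BexQ is active.
ppGpp is absent, so HaxB is inactive.
With no repressor bound, *pexY* is transcribed.
So PexY is produced and active.
No repressor is bound and BexQ and PexY are active, so *elnS* is transcribed.
→ *elnS* is ON in B.

both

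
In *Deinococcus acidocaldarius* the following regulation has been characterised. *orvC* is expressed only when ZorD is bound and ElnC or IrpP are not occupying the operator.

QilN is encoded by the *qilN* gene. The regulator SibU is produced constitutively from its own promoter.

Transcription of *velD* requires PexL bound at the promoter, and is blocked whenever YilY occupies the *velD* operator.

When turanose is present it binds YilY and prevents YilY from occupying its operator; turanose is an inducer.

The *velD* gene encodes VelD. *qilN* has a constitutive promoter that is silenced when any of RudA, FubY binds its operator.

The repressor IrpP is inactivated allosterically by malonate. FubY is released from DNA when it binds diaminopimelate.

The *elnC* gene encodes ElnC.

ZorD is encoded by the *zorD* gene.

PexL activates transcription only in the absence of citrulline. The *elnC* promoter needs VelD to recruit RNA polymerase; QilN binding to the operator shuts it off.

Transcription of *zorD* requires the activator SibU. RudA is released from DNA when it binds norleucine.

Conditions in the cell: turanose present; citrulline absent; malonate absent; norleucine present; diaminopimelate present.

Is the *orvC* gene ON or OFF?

OFF

SibU is produced constitutively and is active.
No repressor is bound and SibU is active, so *zorD* is transcribed.
So ZorD is produced and active.
Turanose is present, so YilY is inactive.
Citrulline is absent, so PexL is active.
No repressor is bound and PexL is active, so *velD* is transcribed.
So VelD is produced and active.
Norleucine is present, so RudA is inactive.
Diaminopimelate is present, so FubY is inactive.
With no repressor bound, *qilN* is transcribed.
So QilN is produced and active.
With repressor QilN bound, *elnC* is not transcribed.
So ElnC is not produced.
Malonate is absent, so IrpP is active.
With repressor IrpP bound, *orvC* is not transcribed.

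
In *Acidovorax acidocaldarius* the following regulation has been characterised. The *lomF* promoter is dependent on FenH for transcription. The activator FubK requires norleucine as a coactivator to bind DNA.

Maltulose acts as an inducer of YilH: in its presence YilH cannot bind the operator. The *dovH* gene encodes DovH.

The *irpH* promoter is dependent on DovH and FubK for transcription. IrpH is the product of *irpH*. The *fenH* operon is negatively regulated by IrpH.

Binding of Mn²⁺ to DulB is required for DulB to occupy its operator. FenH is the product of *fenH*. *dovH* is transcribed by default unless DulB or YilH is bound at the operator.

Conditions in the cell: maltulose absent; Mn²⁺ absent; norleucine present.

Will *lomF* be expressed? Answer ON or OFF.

ON

Mn²⁺ is absent, so DulB is inactive.
Maltulose is absent, so YilH is active.
With repressor YilH bound, *dovH* is not transcribed.
So DovH is not produced.
Norleucine is present, so FubK is active.
Required activator DovH is absent, so *irpH* is not transcribed.
So IrpH is not produced.
With no repressor bound, *fenH* is transcribed.
So FenH is produced and active.
No repressor is bound and FenH is active, so *lomF* is transcribed.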